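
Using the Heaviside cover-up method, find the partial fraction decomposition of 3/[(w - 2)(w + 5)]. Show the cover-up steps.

Cover (w - 2): set w=2, get P = 3/(2 + 5) = 3/7. Cover (w + 5): set w=-5, get Q = 3/(-5 - 2) = -3/7.
Result: (3/7)/(w - 2) - (3/7)/(w + 5)


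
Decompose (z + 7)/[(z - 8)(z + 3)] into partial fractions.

At z=8: A = (1·8 + 7)/(8 + 3) = 15/11. At z=-3: B = (1·(-3) + 7)/(-3 - 8) = -4/11
Result: (15/11)/(z - 8) - (4/11)/(z + 3)


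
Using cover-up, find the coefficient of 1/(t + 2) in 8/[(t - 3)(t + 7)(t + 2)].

Cover (t + 2), set t=-2: 8/[(-2 - 3)(-2 + 7)] = -8/25


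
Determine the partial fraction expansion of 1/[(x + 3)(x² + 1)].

Cover-up at x = -3: A = 1/((-3)² + 1) = 1/10. Then B = -A = -1/10, C = -A·(0 - 3) = 3/10
Result: (1/10)/(x + 3) - ((1/10)x - 3/10)/(x² + 1)


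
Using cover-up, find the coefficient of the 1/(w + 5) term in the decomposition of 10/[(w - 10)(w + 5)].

Cover (w + 5), set w=-5: 10/((w - 10) at w=-5) = 10/(-15) = -2/3


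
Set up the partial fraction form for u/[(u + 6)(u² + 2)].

Linear + irreducible quadratic: A/(u + 6) + (Bu + C)/(u² + 2)


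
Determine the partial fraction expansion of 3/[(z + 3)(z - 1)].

3/(z + 3)(z - 1) = α/(z + 3) + β/(z - 1). α = 3/(-3 - 1) = -3/4, β = 3/(1 + 3) = 3/4
Result: (-3/4)/(z + 3) + (3/4)/(z - 1)


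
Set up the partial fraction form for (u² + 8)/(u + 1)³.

Repeated linear factor (power 3): α/(u + 1) + β/(u + 1)² + γ/(u + 1)³


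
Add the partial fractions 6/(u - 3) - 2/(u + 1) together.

Common denominator (u - 3)(u + 1). Numerator: 6(u + 1) - 2(u - 3) = (6u + 6) - (2u - 6) = 4u + 12
Result: (4u + 12)/[(u - 3)(u + 1)]


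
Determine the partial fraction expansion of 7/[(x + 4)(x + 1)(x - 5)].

Using cover-up method: α = 7/27, β = -7/18, γ = 7/54
Result: (7/27)/(x + 4) - (7/18)/(x + 1) + (7/54)/(x - 5)


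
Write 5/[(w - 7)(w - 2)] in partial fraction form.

5/(w - 7)(w - 2) = α/(w - 7) + β/(w - 2). α = 5/(7 - 2) = 1, β = 5/(2 - 7) = -1
Result: 1/(w - 7) - 1/(w - 2)


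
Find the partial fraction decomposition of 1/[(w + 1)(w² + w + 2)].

Cover-up at w = -1: A = 1/((-1)² + 1·(-1) + 2) = 1/2. Then B = -A = -1/2, C = -A·(1 - 1) = 0
Result: (1/2)/(w + 1) - ((1/2)w)/(w² + w + 2)


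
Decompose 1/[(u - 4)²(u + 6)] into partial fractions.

Cover-up at u=-6: R = 1/(-6 - 4)² = 1/100. Cover-up at u=4: Q = 1/(4 + 6) = 1/10. Comparing u² coeff: P = -R = -1/100
Result: (-1/100)/(u - 4) + (1/10)/(u - 4)² + (1/100)/(u + 6)


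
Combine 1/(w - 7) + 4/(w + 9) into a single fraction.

Common denominator (w - 7)(w + 9). Numerator: 1(w + 9) + 4(w - 7) = (w + 9) + (4w - 28) = 5w - 19
Result: (5w - 19)/[(w - 7)(w + 9)]


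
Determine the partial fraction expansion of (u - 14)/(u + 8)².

(u - 14) = α(u + 8) + β. At u = -8: β = 1·(-8) - 14 = -22. Coeff of u: α = 1
Result: 1/(u + 8) - 22/(u + 8)²


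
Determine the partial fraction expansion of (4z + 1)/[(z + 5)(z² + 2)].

At z=-5: A = (4·(-5) + 1)/((-5)² + 2) = -19/27. B = -A = 19/27, C = 4 - (-5)·A = 13/27
Result: (-19/27)/(z + 5) + ((19/27)z + 13/27)/(z² + 2)


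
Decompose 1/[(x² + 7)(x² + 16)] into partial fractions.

Coefficient matching gives α = γ = 0, β = 1/(16-7) = 1/9, δ = -β = -1/9
Result: (1/9)/(x² + 7) - (1/9)/(x² + 16)


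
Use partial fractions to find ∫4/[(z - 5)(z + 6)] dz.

Decompose: 4/[(z - 5)(z + 6)] = (4/11)/(z - 5) - (4/11)/(z + 6). Integrate each term: (4/11) ln|(z - 5)| - (4/11) ln|(z + 6)| + C


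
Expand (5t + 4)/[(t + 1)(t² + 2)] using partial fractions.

At t=-1: A = (5·(-1) + 4)/((-1)² + 2) = -1/3. B = -A = 1/3, C = 5 - (-1)·A = 14/3
Result: (-1/3)/(t + 1) + ((1/3)t + 14/3)/(t² + 2)


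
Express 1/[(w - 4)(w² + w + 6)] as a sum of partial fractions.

Cover-up at w = 4: A = 1/(4² + 1·4 + 6) = 1/26. Then B = -A = -1/26, C = -A·(1 + 4) = -5/26
Result: (1/26)/(w - 4) - ((1/26)w + 5/26)/(w² + w + 6)


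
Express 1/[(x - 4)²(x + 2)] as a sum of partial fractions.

Cover-up at x=-2: γ = 1/(-2 - 4)² = 1/36. Cover-up at x=4: β = 1/(4 + 2) = 1/6. Comparing x² coeff: α = -γ = -1/36
Result: (-1/36)/(x - 4) + (1/6)/(x - 4)² + (1/36)/(x + 2)


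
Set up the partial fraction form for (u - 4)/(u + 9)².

Repeated linear factor: P/(u + 9) + Q/(u + 9)²


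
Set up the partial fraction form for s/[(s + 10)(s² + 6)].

Linear + irreducible quadratic: α/(s + 10) + (βs + γ)/(s² + 6)


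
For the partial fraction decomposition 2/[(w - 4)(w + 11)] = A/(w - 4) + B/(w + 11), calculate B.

Cover-up at w = -11: B = 2/(-11 - 4) = -2/15


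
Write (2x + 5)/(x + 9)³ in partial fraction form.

(2x + 5) = P(x + 9)² + Q(x + 9) + R. At x = -9: R = 2·(-9) + 5 = -13. Coefficients: P = 0, Q = 2
Result: 2/(x + 9)² - 13/(x + 9)³


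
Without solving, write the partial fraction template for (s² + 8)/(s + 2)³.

Repeated linear factor (power 3): A/(s + 2) + B/(s + 2)² + C/(s + 2)³


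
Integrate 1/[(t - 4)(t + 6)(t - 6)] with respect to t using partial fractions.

Cover-up: α = -1/20, β = 1/120, γ = 1/24. Decomposition: (-1/20)/(t - 4) + (1/120)/(t + 6) + (1/24)/(t - 6). Integrate each term: (-1/20) ln|(t - 4)| + (1/120) ln|(t + 6)| + (1/24) ln|(t - 6)| + C


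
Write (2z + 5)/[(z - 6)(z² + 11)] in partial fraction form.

At z=6: A = (2·6 + 5)/(6² + 11) = 17/47. B = -A = -17/47, C = 2 - 6·A = -8/47
Result: (17/47)/(z - 6) - ((17/47)z + 8/47)/(z² + 11)


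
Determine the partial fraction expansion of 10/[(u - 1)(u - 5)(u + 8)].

Using cover-up method: A = -5/18, B = 5/26, C = 10/117
Result: (-5/18)/(u - 1) + (5/26)/(u - 5) + (10/117)/(u + 8)


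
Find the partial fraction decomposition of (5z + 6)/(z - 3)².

(5z + 6) = A(z - 3) + B. At z = 3: B = 5·3 + 6 = 21. Coeff of z: A = 5
Result: 5/(z - 3) + 21/(z - 3)²


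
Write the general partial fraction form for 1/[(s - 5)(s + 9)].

Distinct linear factors: A/(s - 5) + B/(s + 9)


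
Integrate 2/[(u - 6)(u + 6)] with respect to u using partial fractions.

Decompose: 2/[(u - 6)(u + 6)] = (1/6)/(u - 6) - (1/6)/(u + 6). Integrate each term: (1/6) ln|(u - 6)| - (1/6) ln|(u + 6)| + C


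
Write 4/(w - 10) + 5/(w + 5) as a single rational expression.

Common denominator (w - 10)(w + 5). Numerator: 4(w + 5) + 5(w - 10) = (4w + 20) + (5w - 50) = 9w - 30
Result: (9w - 30)/[(w - 10)(w + 5)]


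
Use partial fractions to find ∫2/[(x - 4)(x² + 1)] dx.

Cover-up at x=4: P = 2/(4²+1) = 2/17. Coeff matching: Q = -2/17, R = -8/17. Decomposition: (2/17)/(x - 4) - ((2/17)x + 8/17)/(x² + 1). Integrate: linear → ln, quadratic → (1/2)ln + arctan: (2/17) ln|(x - 4)| - (1/17) ln(x² + 1) - (8/17) arctan(x) + C


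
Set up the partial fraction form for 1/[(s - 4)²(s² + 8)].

Repeated linear + quadratic: α/(s - 4) + β/(s - 4)² + (γs + δ)/(s² + 8)


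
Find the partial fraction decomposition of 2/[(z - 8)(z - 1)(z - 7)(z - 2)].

Using Heaviside cover-up: (1/21)/(z - 8) - (1/21)/(z - 1) - (1/15)/(z - 7) + (1/15)/(z - 2)


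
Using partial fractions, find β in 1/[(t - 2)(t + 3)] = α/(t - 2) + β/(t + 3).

Cover-up at t = -3: β = 1/(-3 - 2) = -1/5


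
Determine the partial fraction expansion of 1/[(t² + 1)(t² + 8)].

Coefficient matching gives A = C = 0, B = 1/(8-1) = 1/7, D = -B = -1/7
Result: (1/7)/(t² + 1) - (1/7)/(t² + 8)


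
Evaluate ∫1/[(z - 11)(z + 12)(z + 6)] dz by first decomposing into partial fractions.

Cover-up: A = 1/391, B = 1/138, C = -1/102. Decomposition: (1/391)/(z - 11) + (1/138)/(z + 12) - (1/102)/(z + 6). Integrate each term: (1/391) ln|(z - 11)| + (1/138) ln|(z + 12)| - (1/102) ln|(z + 6)| + C


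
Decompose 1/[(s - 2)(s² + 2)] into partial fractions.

Cover-up at s = 2: P = 1/(2² + 2) = 1/6. Then Q = -P = -1/6, R = -P·(0 + 2) = -1/3
Result: (1/6)/(s - 2) - ((1/6)s + 1/3)/(s² + 2)


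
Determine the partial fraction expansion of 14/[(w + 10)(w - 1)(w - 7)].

Using cover-up method: P = 14/187, Q = -7/33, R = 7/51
Result: (14/187)/(w + 10) - (7/33)/(w - 1) + (7/51)/(w - 7)


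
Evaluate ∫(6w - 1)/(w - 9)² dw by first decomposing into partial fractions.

Decompose: α = 6, β = 6·9 - 1 = 53, so (6w - 1)/(w - 9)² = 6/(w - 9) + 53/(w - 9)². Integrate: ∫ α/(w - 9) dw = 6 ln|(w - 9)|; ∫ β/(w - 9)² dw = -53/(w - 9). Sum: 6 ln|(w - 9)| - 53/(w - 9) + C


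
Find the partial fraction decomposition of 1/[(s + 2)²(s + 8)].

Cover-up at s=-8: R = 1/(-8 + 2)² = 1/36. Cover-up at s=-2: Q = 1/(-2 + 8) = 1/6. Comparing s² coeff: P = -R = -1/36
Result: (-1/36)/(s + 2) + (1/6)/(s + 2)² + (1/36)/(s + 8)


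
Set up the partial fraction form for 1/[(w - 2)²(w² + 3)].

Repeated linear + quadratic: P/(w - 2) + Q/(w - 2)² + (Rw + S)/(w² + 3)


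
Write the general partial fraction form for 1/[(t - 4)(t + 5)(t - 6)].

Three distinct linear factors: A/(t - 4) + B/(t + 5) + C/(t - 6)


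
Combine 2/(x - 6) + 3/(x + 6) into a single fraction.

Common denominator (x - 6)(x + 6). Numerator: 2(x + 6) + 3(x - 6) = (2x + 12) + (3x - 18) = 5x - 6
Result: (5x - 6)/[(x - 6)(x + 6)]


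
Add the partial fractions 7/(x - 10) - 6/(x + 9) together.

Common denominator (x - 10)(x + 9). Numerator: 7(x + 9) - 6(x - 10) = (7x + 63) - (6x - 60) = x + 123
Result: (x + 123)/[(x - 10)(x + 9)]


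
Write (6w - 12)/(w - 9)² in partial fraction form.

(6w - 12) = α(w - 9) + β. At w = 9: β = 6·9 - 12 = 42. Coeff of w: α = 6
Result: 6/(w - 9) + 42/(w - 9)²


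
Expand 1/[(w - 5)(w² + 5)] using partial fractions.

Cover-up at w = 5: α = 1/(5² + 5) = 1/30. Then β = -α = -1/30, γ = -α·(0 + 5) = -1/6
Result: (1/30)/(w - 5) - ((1/30)w + 1/6)/(w² + 5)


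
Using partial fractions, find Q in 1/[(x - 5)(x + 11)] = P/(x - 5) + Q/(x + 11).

Cover-up at x = -11: Q = 1/(-11 - 5) = -1/16


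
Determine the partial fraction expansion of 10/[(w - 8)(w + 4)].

10/(w - 8)(w + 4) = α/(w - 8) + β/(w + 4). α = 10/(8 + 4) = 5/6, β = 10/(-4 - 8) = -5/6
Result: (5/6)/(w - 8) - (5/6)/(w + 4)


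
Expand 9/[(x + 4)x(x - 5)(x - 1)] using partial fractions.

Using Heaviside cover-up: (-1/20)/(x + 4) + (9/20)/x + (1/20)/(x - 5) - (9/20)/(x - 1)


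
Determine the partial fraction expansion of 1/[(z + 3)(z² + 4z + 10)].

Cover-up at z = -3: P = 1/((-3)² + 4·(-3) + 10) = 1/7. Then Q = -P = -1/7, R = -P·(4 - 3) = -1/7
Result: (1/7)/(z + 3) - ((1/7)z + 1/7)/(z² + 4z + 10)


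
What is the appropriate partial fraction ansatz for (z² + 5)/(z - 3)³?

Repeated linear factor (power 3): A/(z - 3) + B/(z - 3)² + C/(z - 3)³


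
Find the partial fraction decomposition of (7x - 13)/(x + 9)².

(7x - 13) = α(x + 9) + β. At x = -9: β = 7·(-9) - 13 = -76. Coeff of x: α = 7
Result: 7/(x + 9) - 76/(x + 9)²


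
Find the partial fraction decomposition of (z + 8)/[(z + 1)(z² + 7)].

At z=-1: α = (1·(-1) + 8)/((-1)² + 7) = 7/8. β = -α = -7/8, γ = 1 - (-1)·α = 15/8
Result: (7/8)/(z + 1) - ((7/8)z - 15/8)/(z² + 7)


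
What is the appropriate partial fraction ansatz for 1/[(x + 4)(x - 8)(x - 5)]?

Three distinct linear factors: P/(x + 4) + Q/(x - 8) + R/(x - 5)


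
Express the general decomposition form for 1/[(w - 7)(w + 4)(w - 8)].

Three distinct linear factors: α/(w - 7) + β/(w + 4) + γ/(w - 8)


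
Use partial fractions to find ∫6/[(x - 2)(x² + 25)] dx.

Cover-up at x=2: P = 6/(2²+25) = 6/29. Coeff matching: Q = -6/29, R = -12/29. Decomposition: (6/29)/(x - 2) - ((6/29)x + 12/29)/(x² + 25). Integrate: linear → ln, quadratic → (1/2)ln + arctan: (6/29) ln|(x - 2)| - (3/29) ln(x² + 25) - (12/145) arctan(x/5) + C


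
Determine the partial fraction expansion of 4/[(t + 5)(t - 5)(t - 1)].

Using cover-up method: A = 1/15, B = 1/10, C = -1/6
Result: (1/15)/(t + 5) + (1/10)/(t - 5) - (1/6)/(t - 1)


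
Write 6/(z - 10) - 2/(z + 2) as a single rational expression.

Common denominator (z - 10)(z + 2). Numerator: 6(z + 2) - 2(z - 10) = (6z + 12) - (2z - 20) = 4z + 32
Result: (4z + 32)/[(z - 10)(z + 2)]


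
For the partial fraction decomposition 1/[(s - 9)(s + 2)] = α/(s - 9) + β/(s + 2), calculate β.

Cover-up at s = -2: β = 1/(-2 - 9) = -1/11


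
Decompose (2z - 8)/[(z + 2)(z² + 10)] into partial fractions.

At z=-2: α = (2·(-2) - 8)/((-2)² + 10) = -6/7. β = -α = 6/7, γ = 2 - (-2)·α = 2/7
Result: (-6/7)/(z + 2) + ((6/7)z + 2/7)/(z² + 10)


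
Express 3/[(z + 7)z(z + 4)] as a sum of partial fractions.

Using cover-up method: A = 1/7, B = 3/28, C = -1/4
Result: (1/7)/(z + 7) + (3/28)/z - (1/4)/(z + 4)


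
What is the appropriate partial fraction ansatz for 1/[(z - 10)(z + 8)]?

Distinct linear factors: P/(z - 10) + Q/(z + 8)


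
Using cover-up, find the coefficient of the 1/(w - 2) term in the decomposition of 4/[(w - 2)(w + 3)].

Cover (w - 2), set w=2: 4/((w + 3) at w=2) = 4/(5) = 4/5


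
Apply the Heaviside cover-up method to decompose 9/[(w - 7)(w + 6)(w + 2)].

Cover (w - 7), w=7: A = 9/[(7 + 6)(7 + 2)] = 1/13. Cover (w + 6), w=-6: B = 9/[(-6 - 7)(-6 + 2)] = 9/52. Cover (w + 2), w=-2: C = 9/[(-2 - 7)(-2 + 6)] = -1/4.
Result: (1/13)/(w - 7) + (9/52)/(w + 6) - (1/4)/(w + 2)


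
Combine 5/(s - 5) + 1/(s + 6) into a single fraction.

Common denominator (s - 5)(s + 6). Numerator: 5(s + 6) + 1(s - 5) = (5s + 30) + (s - 5) = 6s + 25
Result: (6s + 25)/[(s - 5)(s + 6)]


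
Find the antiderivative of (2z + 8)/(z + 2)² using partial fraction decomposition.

Decompose: P = 2, Q = 2·(-2) + 8 = 4, so (2z + 8)/(z + 2)² = 2/(z + 2) + 4/(z + 2)². Integrate: ∫ P/(z + 2) dz = 2 ln|(z + 2)|; ∫ Q/(z + 2)² dz = -4/(z + 2). Sum: 2 ln|(z + 2)| - 4/(z + 2) + C


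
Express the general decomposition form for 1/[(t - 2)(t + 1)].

Distinct linear factors: A/(t - 2) + B/(t + 1)


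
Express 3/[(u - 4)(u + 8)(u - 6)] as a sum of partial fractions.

Using cover-up method: P = -1/8, Q = 1/56, R = 3/28
Result: (-1/8)/(u - 4) + (1/56)/(u + 8) + (3/28)/(u - 6)


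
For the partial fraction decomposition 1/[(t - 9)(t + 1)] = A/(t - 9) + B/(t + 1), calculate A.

Cover-up at t = 9: A = 1/(9 + 1) = 1/10


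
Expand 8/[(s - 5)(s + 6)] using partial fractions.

8/(s - 5)(s + 6) = P/(s - 5) + Q/(s + 6). P = 8/(5 + 6) = 8/11, Q = 8/(-6 - 5) = -8/11
Result: (8/11)/(s - 5) - (8/11)/(s + 6)


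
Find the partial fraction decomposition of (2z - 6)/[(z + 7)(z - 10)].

At z=-7: P = (2·(-7) - 6)/(-7 - 10) = 20/17. At z=10: Q = (2·10 - 6)/(10 + 7) = 14/17
Result: (20/17)/(z + 7) + (14/17)/(z - 10)


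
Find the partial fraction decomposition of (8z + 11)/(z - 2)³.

(8z + 11) = P(z - 2)² + Q(z - 2) + R. At z = 2: R = 8·2 + 11 = 27. Coefficients: P = 0, Q = 8
Result: 8/(z - 2)² + 27/(z - 2)³


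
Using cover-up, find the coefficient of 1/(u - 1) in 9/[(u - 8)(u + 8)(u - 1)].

Cover (u - 1), set u=1: 9/[(1 - 8)(1 + 8)] = -1/7


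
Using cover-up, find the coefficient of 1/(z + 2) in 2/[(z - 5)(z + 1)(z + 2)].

Cover (z + 2), set z=-2: 2/[(-2 - 5)(-2 + 1)] = 2/7


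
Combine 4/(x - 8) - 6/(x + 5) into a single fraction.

Common denominator (x - 8)(x + 5). Numerator: 4(x + 5) - 6(x - 8) = (4x + 20) - (6x - 48) = -2x + 68
Result: (-2x + 68)/[(x - 8)(x + 5)]


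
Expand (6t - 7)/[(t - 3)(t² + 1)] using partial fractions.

At t=3: A = (6·3 - 7)/(3² + 1) = 11/10. B = -A = -11/10, C = 6 - 3·A = 27/10
Result: (11/10)/(t - 3) - ((11/10)t - 27/10)/(t² + 1)


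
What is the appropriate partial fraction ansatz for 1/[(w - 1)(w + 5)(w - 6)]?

Three distinct linear factors: A/(w - 1) + B/(w + 5) + C/(w - 6)


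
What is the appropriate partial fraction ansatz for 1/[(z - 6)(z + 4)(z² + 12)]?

Two linear + quadratic: P/(z - 6) + Q/(z + 4) + (Rz + S)/(z² + 12)


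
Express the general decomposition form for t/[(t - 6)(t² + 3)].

Linear + irreducible quadratic: α/(t - 6) + (βt + γ)/(t² + 3)


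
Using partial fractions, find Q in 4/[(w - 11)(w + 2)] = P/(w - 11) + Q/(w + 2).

Cover-up at w = -2: Q = 4/(-2 - 11) = -4/13


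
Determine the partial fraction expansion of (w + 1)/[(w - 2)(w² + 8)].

At w=2: P = (1·2 + 1)/(2² + 8) = 1/4. Q = -P = -1/4, R = 1 - 2·P = 1/2
Result: (1/4)/(w - 2) - ((1/4)w - 1/2)/(w² + 8)


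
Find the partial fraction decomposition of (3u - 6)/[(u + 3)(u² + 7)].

At u=-3: A = (3·(-3) - 6)/((-3)² + 7) = -15/16. B = -A = 15/16, C = 3 - (-3)·A = 3/16
Result: (-15/16)/(u + 3) + ((15/16)u + 3/16)/(u² + 7)


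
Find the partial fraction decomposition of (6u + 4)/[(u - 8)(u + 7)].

At u=8: P = (6·8 + 4)/(8 + 7) = 52/15. At u=-7: Q = (6·(-7) + 4)/(-7 - 8) = 38/15
Result: (52/15)/(u - 8) + (38/15)/(u + 7)


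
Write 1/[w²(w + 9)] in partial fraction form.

Cover-up at w=-9: R = 1/(-9 - 0)² = 1/81. Cover-up at w=0: Q = 1/(0 + 9) = 1/9. Comparing w² coeff: P = -R = -1/81
Result: (-1/81)/w + (1/9)/w² + (1/81)/(w + 9)


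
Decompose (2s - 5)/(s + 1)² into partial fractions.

(2s - 5) = A(s + 1) + B. At s = -1: B = 2·(-1) - 5 = -7. Coeff of s: A = 2
Result: 2/(s + 1) - 7/(s + 1)²


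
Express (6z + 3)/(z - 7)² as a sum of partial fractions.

(6z + 3) = α(z - 7) + β. At z = 7: β = 6·7 + 3 = 45. Coeff of z: α = 6
Result: 6/(z - 7) + 45/(z - 7)²


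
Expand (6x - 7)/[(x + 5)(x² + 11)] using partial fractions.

At x=-5: α = (6·(-5) - 7)/((-5)² + 11) = -37/36. β = -α = 37/36, γ = 6 - (-5)·α = 31/36
Result: (-37/36)/(x + 5) + ((37/36)x + 31/36)/(x² + 11)


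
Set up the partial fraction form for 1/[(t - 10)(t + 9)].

Distinct linear factors: A/(t - 10) + B/(t + 9)


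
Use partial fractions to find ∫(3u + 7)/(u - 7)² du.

Decompose: P = 3, Q = 3·7 + 7 = 28, so (3u + 7)/(u - 7)² = 3/(u - 7) + 28/(u - 7)². Integrate: ∫ P/(u - 7) du = 3 ln|(u - 7)|; ∫ Q/(u - 7)² du = -28/(u - 7). Sum: 3 ln|(u - 7)| - 28/(u - 7) + C


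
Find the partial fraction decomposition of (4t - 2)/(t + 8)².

(4t - 2) = A(t + 8) + B. At t = -8: B = 4·(-8) - 2 = -34. Coeff of t: A = 4
Result: 4/(t + 8) - 34/(t + 8)²


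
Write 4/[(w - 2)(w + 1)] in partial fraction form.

4/(w - 2)(w + 1) = α/(w - 2) + β/(w + 1). α = 4/(2 + 1) = 4/3, β = 4/(-1 - 2) = -4/3
Result: (4/3)/(w - 2) - (4/3)/(w + 1)


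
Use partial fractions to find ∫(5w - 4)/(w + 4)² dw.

Decompose: α = 5, β = 5·(-4) - 4 = -24, so (5w - 4)/(w + 4)² = 5/(w + 4) - 24/(w + 4)². Integrate: ∫ α/(w + 4) dw = 5 ln|(w + 4)|; ∫ β/(w + 4)² dw = 24/(w + 4). Sum: 5 ln|(w + 4)| + 24/(w + 4) + C


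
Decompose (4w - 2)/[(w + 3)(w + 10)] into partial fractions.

At w=-3: α = (4·(-3) - 2)/(-3 + 10) = -2. At w=-10: β = (4·(-10) - 2)/(-10 + 3) = 6
Result: -2/(w + 3) + 6/(w + 10)


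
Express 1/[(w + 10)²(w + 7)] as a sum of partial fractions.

Cover-up at w=-7: C = 1/(-7 + 10)² = 1/9. Cover-up at w=-10: B = 1/(-10 + 7) = -1/3. Comparing w² coeff: A = -C = -1/9
Result: (-1/9)/(w + 10) - (1/3)/(w + 10)² + (1/9)/(w + 7)


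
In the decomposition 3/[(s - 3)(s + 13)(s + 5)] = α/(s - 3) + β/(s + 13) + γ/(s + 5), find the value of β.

Cover-up at s = -13: β = 3/[(-13 - 3)(-13 + 5)] = 3/[(-16)(-8)] = 3/128


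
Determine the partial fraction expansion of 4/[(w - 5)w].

4/(w - 5)w = A/(w - 5) + B/w. A = 4/(5 - 0) = 4/5, B = 4/(0 - 5) = -4/5
Result: (4/5)/(w - 5) - (4/5)/w


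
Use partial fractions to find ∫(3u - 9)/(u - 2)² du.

Decompose: A = 3, B = 3·2 - 9 = -3, so (3u - 9)/(u - 2)² = 3/(u - 2) - 3/(u - 2)². Integrate: ∫ A/(u - 2) du = 3 ln|(u - 2)|; ∫ B/(u - 2)² du = 3/(u - 2). Sum: 3 ln|(u - 2)| + 3/(u - 2) + C


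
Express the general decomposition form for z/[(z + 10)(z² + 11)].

Linear + irreducible quadratic: α/(z + 10) + (βz + γ)/(z² + 11)


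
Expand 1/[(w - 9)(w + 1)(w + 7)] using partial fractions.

Using cover-up method: α = 1/160, β = -1/60, γ = 1/96
Result: (1/160)/(w - 9) - (1/60)/(w + 1) + (1/96)/(w + 7)


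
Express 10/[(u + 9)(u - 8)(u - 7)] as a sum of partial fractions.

Using cover-up method: A = 5/136, B = 10/17, C = -5/8
Result: (5/136)/(u + 9) + (10/17)/(u - 8) - (5/8)/(u - 7)


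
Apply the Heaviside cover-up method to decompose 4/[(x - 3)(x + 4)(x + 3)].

Cover (x - 3), x=3: A = 4/[(3 + 4)(3 + 3)] = 2/21. Cover (x + 4), x=-4: B = 4/[(-4 - 3)(-4 + 3)] = 4/7. Cover (x + 3), x=-3: C = 4/[(-3 - 3)(-3 + 4)] = -2/3.
Result: (2/21)/(x - 3) + (4/7)/(x + 4) - (2/3)/(x + 3)


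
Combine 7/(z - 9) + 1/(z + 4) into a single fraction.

Common denominator (z - 9)(z + 4). Numerator: 7(z + 4) + 1(z - 9) = (7z + 28) + (z - 9) = 8z + 19
Result: (8z + 19)/[(z - 9)(z + 4)]


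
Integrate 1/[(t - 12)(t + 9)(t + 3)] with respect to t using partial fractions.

Cover-up: A = 1/315, B = 1/126, C = -1/90. Decomposition: (1/315)/(t - 12) + (1/126)/(t + 9) - (1/90)/(t + 3). Integrate each term: (1/315) ln|(t - 12)| + (1/126) ln|(t + 9)| - (1/90) ln|(t + 3)| + C


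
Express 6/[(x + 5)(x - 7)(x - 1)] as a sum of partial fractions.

Using cover-up method: A = 1/12, B = 1/12, C = -1/6
Result: (1/12)/(x + 5) + (1/12)/(x - 7) - (1/6)/(x - 1)


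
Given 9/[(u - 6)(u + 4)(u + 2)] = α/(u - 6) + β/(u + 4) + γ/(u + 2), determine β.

Cover-up at u = -4: β = 9/[(-4 - 6)(-4 + 2)] = 9/[(-10)(-2)] = 9/20


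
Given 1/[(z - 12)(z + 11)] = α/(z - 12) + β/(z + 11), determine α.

Cover-up at z = 12: α = 1/(12 + 11) = 1/23


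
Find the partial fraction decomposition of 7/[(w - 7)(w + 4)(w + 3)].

Using cover-up method: P = 7/110, Q = 7/11, R = -7/10
Result: (7/110)/(w - 7) + (7/11)/(w + 4) - (7/10)/(w + 3)


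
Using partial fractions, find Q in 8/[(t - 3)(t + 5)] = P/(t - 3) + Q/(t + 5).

Cover-up at t = -5: Q = 8/(-5 - 3) = -8/8 = -1


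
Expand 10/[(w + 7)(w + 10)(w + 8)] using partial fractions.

Using cover-up method: A = 10/3, B = 5/3, C = -5
Result: (10/3)/(w + 7) + (5/3)/(w + 10) - 5/(w + 8)


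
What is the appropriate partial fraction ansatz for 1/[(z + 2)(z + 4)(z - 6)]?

Three distinct linear factors: α/(z + 2) + β/(z + 4) + γ/(z - 6)


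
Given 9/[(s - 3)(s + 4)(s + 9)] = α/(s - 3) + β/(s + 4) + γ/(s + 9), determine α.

Cover-up at s = 3: α = 9/[(3 + 4)(3 + 9)] = 9/[(7)(12)] = 9/84 = 3/28


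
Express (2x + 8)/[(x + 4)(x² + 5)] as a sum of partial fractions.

At x=-4: A = (2·(-4) + 8)/((-4)² + 5) = 0. B = -A = 0, C = 2 - (-4)·A = 2
Result: (2)/(x² + 5)


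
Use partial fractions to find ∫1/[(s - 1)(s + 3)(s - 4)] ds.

Cover-up: α = -1/12, β = 1/28, γ = 1/21. Decomposition: (-1/12)/(s - 1) + (1/28)/(s + 3) + (1/21)/(s - 4). Integrate each term: (-1/12) ln|(s - 1)| + (1/28) ln|(s + 3)| + (1/21) ln|(s - 4)| + C


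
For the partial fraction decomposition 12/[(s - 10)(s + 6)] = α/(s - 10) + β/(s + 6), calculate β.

Cover-up at s = -6: β = 12/(-6 - 10) = -12/16 = -3/4


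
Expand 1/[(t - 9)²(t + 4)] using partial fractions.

Cover-up at t=-4: R = 1/(-4 - 9)² = 1/169. Cover-up at t=9: Q = 1/(9 + 4) = 1/13. Comparing t² coeff: P = -R = -1/169
Result: (-1/169)/(t - 9) + (1/13)/(t - 9)² + (1/169)/(t + 4)


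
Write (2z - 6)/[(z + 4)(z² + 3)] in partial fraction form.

At z=-4: α = (2·(-4) - 6)/((-4)² + 3) = -14/19. β = -α = 14/19, γ = 2 - (-4)·α = -18/19
Result: (-14/19)/(z + 4) + ((14/19)z - 18/19)/(z² + 3)


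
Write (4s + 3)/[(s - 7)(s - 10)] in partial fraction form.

At s=7: P = (4·7 + 3)/(7 - 10) = -31/3. At s=10: Q = (4·10 + 3)/(10 - 7) = 43/3
Result: (-31/3)/(s - 7) + (43/3)/(s - 10)


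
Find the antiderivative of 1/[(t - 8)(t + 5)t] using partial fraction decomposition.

Cover-up: A = 1/104, B = 1/65, C = -1/40. Decomposition: (1/104)/(t - 8) + (1/65)/(t + 5) - (1/40)/t. Integrate each term: (1/104) ln|(t - 8)| + (1/65) ln|(t + 5)| - (1/40) ln|t| + C


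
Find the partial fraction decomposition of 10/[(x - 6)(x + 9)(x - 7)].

Using cover-up method: α = -2/3, β = 1/24, γ = 5/8
Result: (-2/3)/(x - 6) + (1/24)/(x + 9) + (5/8)/(x - 7)


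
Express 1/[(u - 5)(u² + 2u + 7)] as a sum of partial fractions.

Cover-up at u = 5: α = 1/(5² + 2·5 + 7) = 1/42. Then β = -α = -1/42, γ = -α·(2 + 5) = -1/6
Result: (1/42)/(u - 5) - ((1/42)u + 1/6)/(u² + 2u + 7)


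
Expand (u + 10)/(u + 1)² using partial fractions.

(u + 10) = A(u + 1) + B. At u = -1: B = 1·(-1) + 10 = 9. Coeff of u: A = 1
Result: 1/(u + 1) + 9/(u + 1)²


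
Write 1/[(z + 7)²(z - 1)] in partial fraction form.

Cover-up at z=1: R = 1/(1 + 7)² = 1/64. Cover-up at z=-7: Q = 1/(-7 - 1) = -1/8. Comparing z² coeff: P = -R = -1/64
Result: (-1/64)/(z + 7) - (1/8)/(z + 7)² + (1/64)/(z - 1)


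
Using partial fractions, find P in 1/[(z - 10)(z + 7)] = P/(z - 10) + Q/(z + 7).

Cover-up at z = 10: P = 1/(10 + 7) = 1/17


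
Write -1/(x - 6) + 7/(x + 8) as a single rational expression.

Common denominator (x - 6)(x + 8). Numerator: -1(x + 8) + 7(x - 6) = (-x - 8) + (7x - 42) = 6x - 50
Result: (6x - 50)/[(x - 6)(x + 8)]


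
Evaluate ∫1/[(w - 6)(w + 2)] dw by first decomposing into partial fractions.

Decompose: 1/[(w - 6)(w + 2)] = (1/8)/(w - 6) - (1/8)/(w + 2). Integrate each term: (1/8) ln|(w - 6)| - (1/8) ln|(w + 2)| + C


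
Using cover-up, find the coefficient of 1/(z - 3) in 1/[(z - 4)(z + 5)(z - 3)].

Cover (z - 3), set z=3: 1/[(3 - 4)(3 + 5)] = -1/8


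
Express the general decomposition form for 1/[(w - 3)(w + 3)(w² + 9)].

Two linear + quadratic: α/(w - 3) + β/(w + 3) + (γw + δ)/(w² + 9)


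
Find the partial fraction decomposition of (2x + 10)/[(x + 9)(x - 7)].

At x=-9: α = (2·(-9) + 10)/(-9 - 7) = 1/2. At x=7: β = (2·7 + 10)/(7 + 9) = 3/2
Result: (1/2)/(x + 9) + (3/2)/(x - 7)


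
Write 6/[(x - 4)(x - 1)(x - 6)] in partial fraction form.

Using cover-up method: A = -1, B = 2/5, C = 3/5
Result: -1/(x - 4) + (2/5)/(x - 1) + (3/5)/(x - 6)


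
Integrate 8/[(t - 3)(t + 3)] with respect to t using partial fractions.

Decompose: 8/[(t - 3)(t + 3)] = (4/3)/(t - 3) - (4/3)/(t + 3). Integrate each term: (4/3) ln|(t - 3)| - (4/3) ln|(t + 3)| + C


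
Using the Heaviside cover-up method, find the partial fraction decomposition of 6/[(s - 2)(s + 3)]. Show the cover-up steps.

Cover (s - 2): set s=2, get P = 6/(2 + 3) = 6/5. Cover (s + 3): set s=-3, get Q = 6/(-3 - 2) = -6/5.
Result: (6/5)/(s - 2) - (6/5)/(s + 3)


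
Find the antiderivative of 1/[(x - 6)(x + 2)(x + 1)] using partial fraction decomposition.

Cover-up: α = 1/56, β = 1/8, γ = -1/7. Decomposition: (1/56)/(x - 6) + (1/8)/(x + 2) - (1/7)/(x + 1). Integrate each term: (1/56) ln|(x - 6)| + (1/8) ln|(x + 2)| - (1/7) ln|(x + 1)| + C


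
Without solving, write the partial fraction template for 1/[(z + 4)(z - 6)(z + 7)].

Three distinct linear factors: A/(z + 4) + B/(z - 6) + C/(z + 7)


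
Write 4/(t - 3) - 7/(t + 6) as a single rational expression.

Common denominator (t - 3)(t + 6). Numerator: 4(t + 6) - 7(t - 3) = (4t + 24) - (7t - 21) = -3t + 45
Result: (-3t + 45)/[(t - 3)(t + 6)]


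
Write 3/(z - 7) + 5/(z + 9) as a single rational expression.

Common denominator (z - 7)(z + 9). Numerator: 3(z + 9) + 5(z - 7) = (3z + 27) + (5z - 35) = 8z - 8
Result: (8z - 8)/[(z - 7)(z + 9)]


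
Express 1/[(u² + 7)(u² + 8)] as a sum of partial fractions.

Coefficient matching gives α = γ = 0, β = 1/(8-7) = 1, δ = -β = -1
Result: 1/(u² + 7) - 1/(u² + 8)


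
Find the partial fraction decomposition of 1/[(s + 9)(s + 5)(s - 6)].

Using cover-up method: P = 1/60, Q = -1/44, R = 1/165
Result: (1/60)/(s + 9) - (1/44)/(s + 5) + (1/165)/(s - 6)


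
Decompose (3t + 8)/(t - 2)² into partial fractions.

(3t + 8) = A(t - 2) + B. At t = 2: B = 3·2 + 8 = 14. Coeff of t: A = 3
Result: 3/(t - 2) + 14/(t - 2)²


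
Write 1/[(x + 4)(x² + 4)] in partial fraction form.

Cover-up at x = -4: A = 1/((-4)² + 4) = 1/20. Then B = -A = -1/20, C = -A·(0 - 4) = 1/5
Result: (1/20)/(x + 4) - ((1/20)x - 1/5)/(x² + 4)


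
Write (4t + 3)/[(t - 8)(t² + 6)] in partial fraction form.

At t=8: α = (4·8 + 3)/(8² + 6) = 1/2. β = -α = -1/2, γ = 4 - 8·α = 0
Result: (1/2)/(t - 8) - ((1/2)t)/(t² + 6)


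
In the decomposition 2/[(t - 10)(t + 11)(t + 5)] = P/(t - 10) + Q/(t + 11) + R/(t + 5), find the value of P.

Cover-up at t = 10: P = 2/[(10 + 11)(10 + 5)] = 2/[(21)(15)] = 2/315


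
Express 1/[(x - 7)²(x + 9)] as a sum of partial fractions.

Cover-up at x=-9: R = 1/(-9 - 7)² = 1/256. Cover-up at x=7: Q = 1/(7 + 9) = 1/16. Comparing x² coeff: P = -R = -1/256
Result: (-1/256)/(x - 7) + (1/16)/(x - 7)² + (1/256)/(x + 9)


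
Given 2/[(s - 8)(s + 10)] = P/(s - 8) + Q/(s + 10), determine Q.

Cover-up at s = -10: Q = 2/(-10 - 8) = -2/18 = -1/9


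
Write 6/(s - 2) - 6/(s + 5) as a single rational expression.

Common denominator (s - 2)(s + 5). Numerator: 6(s + 5) - 6(s - 2) = (6s + 30) - (6s - 12) = 42
Result: (42)/[(s - 2)(s + 5)]


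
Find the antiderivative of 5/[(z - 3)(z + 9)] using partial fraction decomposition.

Decompose: 5/[(z - 3)(z + 9)] = (5/12)/(z - 3) - (5/12)/(z + 9). Integrate each term: (5/12) ln|(z - 3)| - (5/12) ln|(z + 9)| + C


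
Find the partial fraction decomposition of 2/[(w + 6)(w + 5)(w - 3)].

Using cover-up method: A = 2/9, B = -1/4, C = 1/36
Result: (2/9)/(w + 6) - (1/4)/(w + 5) + (1/36)/(w - 3)


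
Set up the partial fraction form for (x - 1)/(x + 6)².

Repeated linear factor: A/(x + 6) + B/(x + 6)²


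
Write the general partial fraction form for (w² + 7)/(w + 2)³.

Repeated linear factor (power 3): A/(w + 2) + B/(w + 2)² + C/(w + 2)³


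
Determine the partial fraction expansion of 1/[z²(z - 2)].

Cover-up at z=2: R = 1/(2 - 0)² = 1/4. Cover-up at z=0: Q = 1/(0 - 2) = -1/2. Comparing z² coeff: P = -R = -1/4
Result: (-1/4)/z - (1/2)/z² + (1/4)/(z - 2)


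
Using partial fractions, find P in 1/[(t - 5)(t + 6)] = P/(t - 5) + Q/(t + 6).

Cover-up at t = 5: P = 1/(5 + 6) = 1/11


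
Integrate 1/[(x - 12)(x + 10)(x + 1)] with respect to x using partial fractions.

Cover-up: P = 1/286, Q = 1/198, R = -1/117. Decomposition: (1/286)/(x - 12) + (1/198)/(x + 10) - (1/117)/(x + 1). Integrate each term: (1/286) ln|(x - 12)| + (1/198) ln|(x + 10)| - (1/117) ln|(x + 1)| + C


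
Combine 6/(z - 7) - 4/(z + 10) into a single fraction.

Common denominator (z - 7)(z + 10). Numerator: 6(z + 10) - 4(z - 7) = (6z + 60) - (4z - 28) = 2z + 88
Result: (2z + 88)/[(z - 7)(z + 10)]


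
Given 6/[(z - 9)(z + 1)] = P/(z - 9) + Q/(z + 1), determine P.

Cover-up at z = 9: P = 6/(9 + 1) = 6/10 = 3/5


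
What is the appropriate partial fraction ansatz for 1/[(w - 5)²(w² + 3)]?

Repeated linear + quadratic: A/(w - 5) + B/(w - 5)² + (Cw + D)/(w² + 3)


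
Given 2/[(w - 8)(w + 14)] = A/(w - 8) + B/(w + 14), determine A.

Cover-up at w = 8: A = 2/(8 + 14) = 2/22 = 1/11


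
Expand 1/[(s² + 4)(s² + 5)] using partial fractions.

Coefficient matching gives A = C = 0, B = 1/(5-4) = 1, D = -B = -1
Result: 1/(s² + 4) - 1/(s² + 5)


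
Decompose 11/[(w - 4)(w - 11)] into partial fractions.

11/(w - 4)(w - 11) = α/(w - 4) + β/(w - 11). α = 11/(4 - 11) = -11/7, β = 11/(11 - 4) = 11/7
Result: (-11/7)/(w - 4) + (11/7)/(w - 11)


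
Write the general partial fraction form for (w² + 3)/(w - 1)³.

Repeated linear factor (power 3): P/(w - 1) + Q/(w - 1)² + R/(w - 1)³


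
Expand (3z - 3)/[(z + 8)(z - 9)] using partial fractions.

At z=-8: P = (3·(-8) - 3)/(-8 - 9) = 27/17. At z=9: Q = (3·9 - 3)/(9 + 8) = 24/17
Result: (27/17)/(z + 8) + (24/17)/(z - 9)


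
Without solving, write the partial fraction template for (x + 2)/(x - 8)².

Repeated linear factor: P/(x - 8) + Q/(x - 8)²


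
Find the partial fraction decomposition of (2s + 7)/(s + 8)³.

(2s + 7) = α(s + 8)² + β(s + 8) + γ. At s = -8: γ = 2·(-8) + 7 = -9. Coefficients: α = 0, β = 2
Result: 2/(s + 8)² - 9/(s + 8)³


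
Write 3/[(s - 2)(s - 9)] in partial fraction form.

3/(s - 2)(s - 9) = α/(s - 2) + β/(s - 9). α = 3/(2 - 9) = -3/7, β = 3/(9 - 2) = 3/7
Result: (-3/7)/(s - 2) + (3/7)/(s - 9)


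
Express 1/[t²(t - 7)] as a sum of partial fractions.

Cover-up at t=7: C = 1/(7 - 0)² = 1/49. Cover-up at t=0: B = 1/(0 - 7) = -1/7. Comparing t² coeff: A = -C = -1/49
Result: (-1/49)/t - (1/7)/t² + (1/49)/(t - 7)


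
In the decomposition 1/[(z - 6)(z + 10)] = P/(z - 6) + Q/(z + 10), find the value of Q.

Cover-up at z = -10: Q = 1/(-10 - 6) = -1/16


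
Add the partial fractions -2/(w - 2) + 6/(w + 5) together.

Common denominator (w - 2)(w + 5). Numerator: -2(w + 5) + 6(w - 2) = (-2w - 10) + (6w - 12) = 4w - 22
Result: (4w - 22)/[(w - 2)(w + 5)]


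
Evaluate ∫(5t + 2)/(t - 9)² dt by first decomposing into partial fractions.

Decompose: α = 5, β = 5·9 + 2 = 47, so (5t + 2)/(t - 9)² = 5/(t - 9) + 47/(t - 9)². Integrate: ∫ α/(t - 9) dt = 5 ln|(t - 9)|; ∫ β/(t - 9)² dt = -47/(t - 9). Sum: 5 ln|(t - 9)| - 47/(t - 9) + C


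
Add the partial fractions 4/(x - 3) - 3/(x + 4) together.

Common denominator (x - 3)(x + 4). Numerator: 4(x + 4) - 3(x - 3) = (4x + 16) - (3x - 9) = x + 25
Result: (x + 25)/[(x - 3)(x + 4)]


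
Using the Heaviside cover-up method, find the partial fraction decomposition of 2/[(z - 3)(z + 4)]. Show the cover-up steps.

Cover (z - 3): set z=3, get A = 2/(3 + 4) = 2/7. Cover (z + 4): set z=-4, get B = 2/(-4 - 3) = -2/7.
Result: (2/7)/(z - 3) - (2/7)/(z + 4)


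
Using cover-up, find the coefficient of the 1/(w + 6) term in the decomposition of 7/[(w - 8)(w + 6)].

Cover (w + 6), set w=-6: 7/((w - 8) at w=-6) = 7/(-14) = -1/2


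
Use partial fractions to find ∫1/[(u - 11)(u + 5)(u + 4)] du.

Cover-up: A = 1/240, B = 1/16, C = -1/15. Decomposition: (1/240)/(u - 11) + (1/16)/(u + 5) - (1/15)/(u + 4). Integrate each term: (1/240) ln|(u - 11)| + (1/16) ln|(u + 5)| - (1/15) ln|(u + 4)| + C


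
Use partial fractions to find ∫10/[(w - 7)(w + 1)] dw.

Decompose: 10/[(w - 7)(w + 1)] = (5/4)/(w - 7) - (5/4)/(w + 1). Integrate each term: (5/4) ln|(w - 7)| - (5/4) ln|(w + 1)| + C


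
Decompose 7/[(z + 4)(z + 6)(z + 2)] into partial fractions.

Using cover-up method: A = -7/4, B = 7/8, C = 7/8
Result: (-7/4)/(z + 4) + (7/8)/(z + 6) + (7/8)/(z + 2)


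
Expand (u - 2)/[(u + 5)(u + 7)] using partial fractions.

At u=-5: P = (1·(-5) - 2)/(-5 + 7) = -7/2. At u=-7: Q = (1·(-7) - 2)/(-7 + 5) = 9/2
Result: (-7/2)/(u + 5) + (9/2)/(u + 7)


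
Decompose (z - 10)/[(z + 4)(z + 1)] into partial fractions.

At z=-4: α = (1·(-4) - 10)/(-4 + 1) = 14/3. At z=-1: β = (1·(-1) - 10)/(-1 + 4) = -11/3
Result: (14/3)/(z + 4) - (11/3)/(z + 1)


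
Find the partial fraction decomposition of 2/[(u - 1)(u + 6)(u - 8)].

Using cover-up method: A = -2/49, B = 1/49, C = 1/49
Result: (-2/49)/(u - 1) + (1/49)/(u + 6) + (1/49)/(u - 8)


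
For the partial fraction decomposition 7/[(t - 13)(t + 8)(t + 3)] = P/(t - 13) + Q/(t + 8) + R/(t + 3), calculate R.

Cover-up at t = -3: R = 7/[(-3 - 13)(-3 + 8)] = 7/[(-16)(5)] = -7/80


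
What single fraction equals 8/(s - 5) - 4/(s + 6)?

Common denominator (s - 5)(s + 6). Numerator: 8(s + 6) - 4(s - 5) = (8s + 48) - (4s - 20) = 4s + 68
Result: (4s + 68)/[(s - 5)(s + 6)]


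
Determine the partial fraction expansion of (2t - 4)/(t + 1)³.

(2t - 4) = α(t + 1)² + β(t + 1) + γ. At t = -1: γ = 2·(-1) - 4 = -6. Coefficients: α = 0, β = 2
Result: 2/(t + 1)² - 6/(t + 1)³


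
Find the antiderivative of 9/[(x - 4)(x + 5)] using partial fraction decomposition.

Decompose: 9/[(x - 4)(x + 5)] = 1/(x - 4) - 1/(x + 5). Integrate each term: ln|(x - 4)| - ln|(x + 5)| + C


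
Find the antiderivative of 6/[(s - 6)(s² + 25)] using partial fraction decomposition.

Cover-up at s=6: A = 6/(6²+25) = 6/61. Coeff matching: B = -6/61, C = -36/61. Decomposition: (6/61)/(s - 6) - ((6/61)s + 36/61)/(s² + 25). Integrate: linear → ln, quadratic → (1/2)ln + arctan: (6/61) ln|(s - 6)| - (3/61) ln(s² + 25) - (36/305) arctan(s/5) + C


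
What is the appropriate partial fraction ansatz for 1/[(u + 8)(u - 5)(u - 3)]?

Three distinct linear factors: P/(u + 8) + Q/(u - 5) + R/(u - 3)


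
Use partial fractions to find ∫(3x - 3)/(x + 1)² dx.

Decompose: A = 3, B = 3·(-1) - 3 = -6, so (3x - 3)/(x + 1)² = 3/(x + 1) - 6/(x + 1)². Integrate: ∫ A/(x + 1) dx = 3 ln|(x + 1)|; ∫ B/(x + 1)² dx = 6/(x + 1). Sum: 3 ln|(x + 1)| + 6/(x + 1) + C


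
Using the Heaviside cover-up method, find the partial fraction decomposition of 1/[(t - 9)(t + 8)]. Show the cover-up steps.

Cover (t - 9): set t=9, get α = 1/(9 + 8) = 1/17. Cover (t + 8): set t=-8, get β = 1/(-8 - 9) = -1/17.
Result: (1/17)/(t - 9) - (1/17)/(t + 8)


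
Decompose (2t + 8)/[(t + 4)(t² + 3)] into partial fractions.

At t=-4: α = (2·(-4) + 8)/((-4)² + 3) = 0. β = -α = 0, γ = 2 - (-4)·α = 2
Result: (2)/(t² + 3)


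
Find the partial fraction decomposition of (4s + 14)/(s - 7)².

(4s + 14) = A(s - 7) + B. At s = 7: B = 4·7 + 14 = 42. Coeff of s: A = 4
Result: 4/(s - 7) + 42/(s - 7)²


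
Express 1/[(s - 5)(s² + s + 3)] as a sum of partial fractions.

Cover-up at s = 5: A = 1/(5² + 1·5 + 3) = 1/33. Then B = -A = -1/33, C = -A·(1 + 5) = -2/11
Result: (1/33)/(s - 5) - ((1/33)s + 2/11)/(s² + s + 3)


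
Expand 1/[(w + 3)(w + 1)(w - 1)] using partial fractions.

Using cover-up method: A = 1/8, B = -1/4, C = 1/8
Result: (1/8)/(w + 3) - (1/4)/(w + 1) + (1/8)/(w - 1)


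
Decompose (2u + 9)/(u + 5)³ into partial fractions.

(2u + 9) = A(u + 5)² + B(u + 5) + C. At u = -5: C = 2·(-5) + 9 = -1. Coefficients: A = 0, B = 2
Result: 2/(u + 5)² - 1/(u + 5)³


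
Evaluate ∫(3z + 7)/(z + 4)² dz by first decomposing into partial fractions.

Decompose: P = 3, Q = 3·(-4) + 7 = -5, so (3z + 7)/(z + 4)² = 3/(z + 4) - 5/(z + 4)². Integrate: ∫ P/(z + 4) dz = 3 ln|(z + 4)|; ∫ Q/(z + 4)² dz = 5/(z + 4). Sum: 3 ln|(z + 4)| + 5/(z + 4) + C


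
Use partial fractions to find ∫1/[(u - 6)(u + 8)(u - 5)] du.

Cover-up: A = 1/14, B = 1/182, C = -1/13. Decomposition: (1/14)/(u - 6) + (1/182)/(u + 8) - (1/13)/(u - 5). Integrate each term: (1/14) ln|(u - 6)| + (1/182) ln|(u + 8)| - (1/13) ln|(u - 5)| + C


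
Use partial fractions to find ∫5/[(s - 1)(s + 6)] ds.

Decompose: 5/[(s - 1)(s + 6)] = (5/7)/(s - 1) - (5/7)/(s + 6). Integrate each term: (5/7) ln|(s - 1)| - (5/7) ln|(s + 6)| + C


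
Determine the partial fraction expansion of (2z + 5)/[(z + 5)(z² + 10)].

At z=-5: P = (2·(-5) + 5)/((-5)² + 10) = -1/7. Q = -P = 1/7, R = 2 - (-5)·P = 9/7
Result: (-1/7)/(z + 5) + ((1/7)z + 9/7)/(z² + 10)


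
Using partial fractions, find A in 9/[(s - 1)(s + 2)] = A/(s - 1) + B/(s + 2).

Cover-up at s = 1: A = 9/(1 + 2) = 9/3 = 3


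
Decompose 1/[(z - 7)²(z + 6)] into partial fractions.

Cover-up at z=-6: γ = 1/(-6 - 7)² = 1/169. Cover-up at z=7: β = 1/(7 + 6) = 1/13. Comparing z² coeff: α = -γ = -1/169
Result: (-1/169)/(z - 7) + (1/13)/(z - 7)² + (1/169)/(z + 6)


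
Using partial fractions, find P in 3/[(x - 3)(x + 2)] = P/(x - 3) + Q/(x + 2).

Cover-up at x = 3: P = 3/(3 + 2) = 3/5


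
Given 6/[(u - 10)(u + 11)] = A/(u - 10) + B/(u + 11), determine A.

Cover-up at u = 10: A = 6/(10 + 11) = 6/21 = 2/7


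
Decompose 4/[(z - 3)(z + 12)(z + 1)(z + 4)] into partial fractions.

Using Heaviside cover-up: (1/105)/(z - 3) - (1/330)/(z + 12) - (1/33)/(z + 1) + (1/42)/(z + 4)
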